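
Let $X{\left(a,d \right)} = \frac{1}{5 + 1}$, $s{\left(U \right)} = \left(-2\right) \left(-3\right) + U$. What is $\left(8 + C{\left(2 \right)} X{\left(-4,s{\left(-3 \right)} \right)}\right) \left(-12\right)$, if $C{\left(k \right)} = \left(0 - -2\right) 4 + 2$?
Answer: $-116$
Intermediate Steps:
$s{\left(U \right)} = 6 + U$
$C{\left(k \right)} = 10$ ($C{\left(k \right)} = \left(0 + 2\right) 4 + 2 = 2 \cdot 4 + 2 = 8 + 2 = 10$)
$X{\left(a,d \right)} = \frac{1}{6}$
$\left(8 + C{\left(2 \right)} X{\left(-4,s{\left(-3 \right)} \right)}\right) \left(-12\right) = \left(8 + 10 \cdot \frac{1}{6}\right) \left(-12\right) = \left(8 + \frac{5}{3}\right) \left(-12\right) = \frac{29}{3} \left(-12\right) = -116$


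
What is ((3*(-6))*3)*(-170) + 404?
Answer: 9584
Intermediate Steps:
((3*(-6))*3)*(-170) + 404 = -18*3*(-170) + 404 = -54*(-170) + 404 = 9180 + 404 = 9584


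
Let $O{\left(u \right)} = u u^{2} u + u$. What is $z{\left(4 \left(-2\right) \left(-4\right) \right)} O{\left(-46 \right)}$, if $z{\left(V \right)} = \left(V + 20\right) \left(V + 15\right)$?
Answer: $10942790040$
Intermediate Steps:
$z{\left(V \right)} = \left(15 + V\right) \left(20 + V\right)$ ($z{\left(V \right)} = \left(20 + V\right) \left(15 + V\right) = \left(15 + V\right) \left(20 + V\right)$)
$O{\left(u \right)} = u + u^{4}$ ($O{\left(u \right)} = u^{3} u + u = u^{4} + u = u + u^{4}$)
$z{\left(4 \left(-2\right) \left(-4\right) \right)} O{\left(-46 \right)} = \left(300 + \left(4 \left(-2\right) \left(-4\right)\right)^{2} + 35 \cdot 4 \left(-2\right) \left(-4\right)\right) \left(-46 + \left(-46\right)^{4}\right) = \left(300 + \left(\left(-8\right) \left(-4\right)\right)^{2} + 35 \left(\left(-8\right) \left(-4\right)\right)\right) \left(-46 + 4477456\right) = \left(300 + 32^{2} + 35 \cdot 32\right) 4477410 = \left(300 + 1024 + 1120\right) 4477410 = 2444 \cdot 4477410 = 10942790040$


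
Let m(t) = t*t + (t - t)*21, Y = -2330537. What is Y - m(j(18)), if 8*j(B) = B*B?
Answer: -9328709/4 ≈ -2.3322e+6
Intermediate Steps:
j(B) = B²/8 (j(B) = (B*B)/8 = B²/8)
m(t) = t² (m(t) = t² + 0*21 = t² + 0 = t²)
Y - m(j(18)) = -2330537 - ((⅛)*18²)² = -2330537 - ((⅛)*324)² = -2330537 - (81/2)² = -2330537 - 1*6561/4 = -2330537 - 6561/4 = -9328709/4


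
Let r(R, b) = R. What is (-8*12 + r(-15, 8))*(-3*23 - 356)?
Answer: 47175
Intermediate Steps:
(-8*12 + r(-15, 8))*(-3*23 - 356) = (-8*12 - 15)*(-3*23 - 356) = (-96 - 15)*(-69 - 356) = -111*(-425) = 47175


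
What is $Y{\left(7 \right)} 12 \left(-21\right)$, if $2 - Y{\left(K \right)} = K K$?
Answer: $11844$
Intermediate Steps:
$Y{\left(K \right)} = 2 - K^{2}$ ($Y{\left(K \right)} = 2 - K K = 2 - K^{2}$)
$Y{\left(7 \right)} 12 \left(-21\right) = \left(2 - 7^{2}\right) 12 \left(-21\right) = \left(2 - 49\right) 12 \left(-21\right) = \left(-47\right) 12 \left(-21\right) = \left(-564\right) \left(-21\right) = 11844$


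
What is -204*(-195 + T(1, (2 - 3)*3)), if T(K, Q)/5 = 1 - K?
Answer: 39780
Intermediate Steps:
T(K, Q) = 5 - 5*K (T(K, Q) = 5*(1 - K) = 5 - 5*K)
-204*(-195 + T(1, (2 - 3)*3)) = -204*(-195 + (5 - 5*1)) = -204*(-195 + (5 - 5)) = -204*(-195 + 0) = -204*(-195) = 39780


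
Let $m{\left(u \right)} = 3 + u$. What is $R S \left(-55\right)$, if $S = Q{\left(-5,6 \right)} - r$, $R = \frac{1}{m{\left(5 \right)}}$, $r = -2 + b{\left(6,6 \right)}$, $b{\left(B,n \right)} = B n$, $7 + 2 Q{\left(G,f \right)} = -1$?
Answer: $\frac{1045}{4} \approx 261.25$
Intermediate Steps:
$Q{\left(G,f \right)} = -4$ ($Q{\left(G,f \right)} = - \frac{7}{2} + \frac{1}{2} \left(-1\right) = - \frac{7}{2} - \frac{1}{2} = -4$)
$r = 34$ ($r = -2 + 6 \cdot 6 = -2 + 36 = 34$)
$R = \frac{1}{8}$ ($R = \frac{1}{3 + 5} = \frac{1}{8} \approx 0.125$)
$S = -38$ ($S = -4 - 34 = -38$)
$R S \left(-55\right) = \frac{1}{8} \left(-38\right) \left(-55\right) = \left(- \frac{19}{4}\right) \left(-55\right) = \frac{1045}{4}$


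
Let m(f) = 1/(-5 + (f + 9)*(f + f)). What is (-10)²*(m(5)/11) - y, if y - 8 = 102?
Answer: -32650/297 ≈ -109.93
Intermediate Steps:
y = 110 (y = 8 + 102 = 110)
m(f) = 1/(-5 + 2*f*(9 + f)) (m(f) = 1/(-5 + (9 + f)*(2*f)) = 1/(-5 + 2*f*(9 + f)))
(-10)²*(m(5)/11) - y = (-10)²*(1/((-5 + 2*5² + 18*5)*11)) - 1*110 = 100*((1/11)/(-5 + 2*25 + 90)) - 110 = 100*((1/11)/(-5 + 50 + 90)) - 110 = 100*((1/11)/135) - 110 = 100*((1/135)*(1/11)) - 110 = 100*(1/1485) - 110 = 20/297 - 110 = -32650/297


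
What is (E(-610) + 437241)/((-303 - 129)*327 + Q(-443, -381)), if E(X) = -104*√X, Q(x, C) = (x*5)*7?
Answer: -437241/156769 + 104*I*√610/156769 ≈ -2.7891 + 0.016385*I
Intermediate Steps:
Q(x, C) = 35*x (Q(x, C) = (5*x)*7 = 35*x)
(E(-610) + 437241)/((-303 - 129)*327 + Q(-443, -381)) = (-104*I*√610 + 437241)/((-303 - 129)*327 + 35*(-443)) = (-104*I*√610 + 437241)/(-432*327 - 15505) = (-104*I*√610 + 437241)/(-141264 - 15505) = (437241 - 104*I*√610)/(-156769) = (437241 - 104*I*√610)*(-1/156769) = -437241/156769 + 104*I*√610/156769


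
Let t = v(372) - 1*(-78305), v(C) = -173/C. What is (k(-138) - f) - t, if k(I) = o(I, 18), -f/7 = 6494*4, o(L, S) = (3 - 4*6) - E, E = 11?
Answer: 38500313/372 ≈ 1.0350e+5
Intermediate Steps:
o(L, S) = -32 (o(L, S) = (3 - 4*6) - 1*11 = (3 - 24) - 11 = -21 - 11 = -32)
t = 29129287/372 (t = -173/372 - 1*(-78305) = -173*1/372 + 78305 = -173/372 + 78305 = 29129287/372 ≈ 78305.)
f = -181832 (f = -45458*4 = -7*25976 = -181832)
k(I) = -32
(k(-138) - f) - t = (-32 - 1*(-181832)) - 1*29129287/372 = (-32 + 181832) - 29129287/372 = 181800 - 29129287/372 = 38500313/372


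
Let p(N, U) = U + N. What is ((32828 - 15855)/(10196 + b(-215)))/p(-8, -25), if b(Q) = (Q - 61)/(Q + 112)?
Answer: -158929/3151392 ≈ -0.050431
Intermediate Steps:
b(Q) = (-61 + Q)/(112 + Q)
p(N, U) = N + U
((32828 - 15855)/(10196 + b(-215)))/p(-8, -25) = ((32828 - 15855)/(10196 + (-61 - 215)/(112 - 215)))/(-8 - 25) = (16973/(10196 - 276/(-103)))/(-33) = (16973/(10196 - 1/103*(-276)))*(-1/33) = (16973/(10196 + 276/103))*(-1/33) = (16973/(1050464/103))*(-1/33) = (16973*(103/1050464))*(-1/33) = (1748219/1050464)*(-1/33) = -158929/3151392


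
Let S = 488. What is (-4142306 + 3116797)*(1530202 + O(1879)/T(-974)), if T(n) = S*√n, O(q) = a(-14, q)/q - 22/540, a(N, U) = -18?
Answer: -1569235922818 - 26180219261*I*√974/241140036960 ≈ -1.5692e+12 - 3.3883*I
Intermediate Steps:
O(q) = -11/270 - 18/q (O(q) = -18/q - 22/540 = -18/q - 22*1/540 = -18/q - 11/270 = -11/270 - 18/q)
T(n) = 488*√n
(-4142306 + 3116797)*(1530202 + O(1879)/T(-974)) = (-4142306 + 3116797)*(1530202 + (-11/270 - 18/1879)/((488*√(-974)))) = -1025509*(1530202 + (-11/270 - 18*1/1879)/((488*(I*√974)))) = -1025509*(1530202 + (-11/270 - 18/1879)/((488*I*√974))) = -1025509*(1530202 - (-25529)*I*√974/241140036960) = -1025509*(1530202 + 25529*I*√974/241140036960) = -1569235922818 - 26180219261*I*√974/241140036960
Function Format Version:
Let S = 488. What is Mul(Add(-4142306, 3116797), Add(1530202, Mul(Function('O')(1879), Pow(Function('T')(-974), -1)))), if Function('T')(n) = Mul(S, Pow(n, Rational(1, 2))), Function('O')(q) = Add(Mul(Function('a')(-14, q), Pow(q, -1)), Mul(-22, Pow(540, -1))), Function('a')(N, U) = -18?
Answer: Add(-1569235922818, Mul(Rational(-26180219261, 241140036960), I, Pow(974, Rational(1, 2)))) ≈ Add(-1.5692e+12, Mul(-3.3883, I))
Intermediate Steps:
Function('O')(q) = Add(Rational(-11, 270), Mul(-18, Pow(q, -1))) (Function('O')(q) = Add(Mul(-18, Pow(q, -1)), Mul(-22, Pow(540, -1))) = Add(Mul(-18, Pow(q, -1)), Mul(-22, Rational(1, 540))) = Add(Mul(-18, Pow(q, -1)), Rational(-11, 270)) = Add(Rational(-11, 270), Mul(-18, Pow(q, -1))))
Function('T')(n) = Mul(488, Pow(n, Rational(1, 2)))
Mul(Add(-4142306, 3116797), Add(1530202, Mul(Function('O')(1879), Pow(Function('T')(-974), -1)))) = Mul(Add(-4142306, 3116797), Add(1530202, Mul(Add(Rational(-11, 270), Mul(-18, Pow(1879, -1))), Pow(Mul(488, Pow(-974, Rational(1, 2))), -1)))) = Mul(-1025509, Add(1530202, Mul(Add(Rational(-11, 270), Mul(-18, Rational(1, 1879))), Pow(Mul(488, Mul(I, Pow(974, Rational(1, 2)))), -1)))) = Mul(-1025509, Add(1530202, Mul(Add(Rational(-11, 270), Rational(-18, 1879)), Pow(Mul(488, I, Pow(974, Rational(1, 2))), -1)))) = Mul(-1025509, Add(1530202, Mul(Rational(-25529, 507330), Mul(Rational(-1, 475312), I, Pow(974, Rational(1, 2)))))) = Mul(-1025509, Add(1530202, Mul(Rational(25529, 241140036960), I, Pow(974, Rational(1, 2))))) = Add(-1569235922818, Mul(Rational(-26180219261, 241140036960), I, Pow(974, Rational(1, 2))))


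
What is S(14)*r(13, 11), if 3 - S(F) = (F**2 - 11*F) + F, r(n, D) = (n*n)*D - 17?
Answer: -97626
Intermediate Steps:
r(n, D) = -17 + D*n**2 (r(n, D) = n**2*D - 17 = D*n**2 - 17 = -17 + D*n**2)
S(F) = 3 - F**2 + 10*F (S(F) = 3 - ((F**2 - 11*F) + F) = 3 - (F**2 - 10*F) = 3 + (-F**2 + 10*F) = 3 - F**2 + 10*F)
S(14)*r(13, 11) = (3 - 1*14**2 + 10*14)*(-17 + 11*13**2) = (3 - 1*196 + 140)*(-17 + 11*169) = (3 - 196 + 140)*(-17 + 1859) = -53*1842 = -97626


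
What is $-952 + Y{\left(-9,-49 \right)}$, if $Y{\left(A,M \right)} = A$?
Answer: $-961$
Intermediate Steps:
$-952 + Y{\left(-9,-49 \right)} = -952 - 9 = -961$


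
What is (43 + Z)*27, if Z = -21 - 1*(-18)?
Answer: 1080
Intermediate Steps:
Z = -3 (Z = -21 + 18 = -3)
(43 + Z)*27 = (43 - 3)*27 = 40*27 = 1080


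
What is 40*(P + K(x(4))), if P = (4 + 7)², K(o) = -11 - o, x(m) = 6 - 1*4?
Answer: 4320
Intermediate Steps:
x(m) = 2 (x(m) = 6 - 4 = 2)
P = 121 (P = 11² = 121)
40*(P + K(x(4))) = 40*(121 + (-11 - 1*2)) = 40*(121 + (-11 - 2)) = 40*(121 - 13) = 40*108 = 4320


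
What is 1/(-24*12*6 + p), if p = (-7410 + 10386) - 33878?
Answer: -1/32630 ≈ -3.0647e-5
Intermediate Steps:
p = -30902 (p = 2976 - 33878 = -30902)
1/(-24*12*6 + p) = 1/(-24*12*6 - 30902) = 1/(-288*6 - 30902) = 1/(-1728 - 30902) = 1/(-32630) = -1/32630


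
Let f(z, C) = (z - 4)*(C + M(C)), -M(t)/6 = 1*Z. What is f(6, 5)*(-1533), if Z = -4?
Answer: -88914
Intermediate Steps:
M(t) = 24 (M(t) = -6*(-4) = 24)
f(z, C) = (-4 + z)*(24 + C) (f(z, C) = (z - 4)*(C + 24) = (-4 + z)*(24 + C))
f(6, 5)*(-1533) = (-96 - 4*5 + 24*6 + 5*6)*(-1533) = (-96 - 20 + 144 + 30)*(-1533) = 58*(-1533) = -88914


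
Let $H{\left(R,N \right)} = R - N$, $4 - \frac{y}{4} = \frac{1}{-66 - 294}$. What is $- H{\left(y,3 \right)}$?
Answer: $- \frac{1171}{90} \approx -13.011$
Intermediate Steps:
$y = \frac{1441}{90}$ ($y = 16 - \frac{4}{-66 - 294} = 16 - \frac{4}{-360} = 16 - - \frac{1}{90} = 16 + \frac{1}{90} = \frac{1441}{90} \approx 16.011$)
$- H{\left(y,3 \right)} = - (\frac{1441}{90} - 3) = \left(-1\right) \frac{1171}{90} = - \frac{1171}{90}$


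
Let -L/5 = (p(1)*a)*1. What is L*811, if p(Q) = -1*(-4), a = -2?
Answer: 32440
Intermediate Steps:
p(Q) = 4
L = 40 (L = -5*4*(-2) = -(-40) = -5*(-8) = 40)
L*811 = 40*811 = 32440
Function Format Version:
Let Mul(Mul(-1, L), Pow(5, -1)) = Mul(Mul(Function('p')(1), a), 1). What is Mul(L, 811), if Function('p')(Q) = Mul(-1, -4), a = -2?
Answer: 32440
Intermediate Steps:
Function('p')(Q) = 4
L = 40 (L = Mul(-5, Mul(Mul(4, -2), 1)) = Mul(-5, Mul(-8, 1)) = Mul(-5, -8) = 40)
Mul(L, 811) = Mul(40, 811) = 32440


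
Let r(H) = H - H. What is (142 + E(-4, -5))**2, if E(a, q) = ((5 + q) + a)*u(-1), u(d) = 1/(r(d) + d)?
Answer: 21316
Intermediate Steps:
r(H) = 0
u(d) = 1/d (u(d) = 1/(0 + d) = 1/d)
E(a, q) = -5 - a - q (E(a, q) = ((5 + q) + a)/(-1) = (5 + a + q)*(-1) = -5 - a - q)
(142 + E(-4, -5))**2 = (142 + (-5 - 1*(-4) - 1*(-5)))**2 = (142 + (-5 + 4 + 5))**2 = (142 + 4)**2 = 146**2 = 21316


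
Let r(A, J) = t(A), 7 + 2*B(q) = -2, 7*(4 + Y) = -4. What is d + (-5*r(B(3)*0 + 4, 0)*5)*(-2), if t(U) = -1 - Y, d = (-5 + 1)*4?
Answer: 1138/7 ≈ 162.57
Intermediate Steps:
Y = -32/7 (Y = -4 + (⅐)*(-4) = -4 - 4/7 = -32/7 ≈ -4.5714)
B(q) = -9/2 (B(q) = -7/2 + (½)*(-2) = -7/2 - 1 = -9/2)
d = -16 (d = -4*4 = -16)
t(U) = 25/7 (t(U) = -1 - 1*(-32/7) = -1 + 32/7 = 25/7)
r(A, J) = 25/7
d + (-5*r(B(3)*0 + 4, 0)*5)*(-2) = -16 + (-5*25/7*5)*(-2) = -16 - 125/7*5*(-2) = -16 - 625/7*(-2) = -16 + 1250/7 = 1138/7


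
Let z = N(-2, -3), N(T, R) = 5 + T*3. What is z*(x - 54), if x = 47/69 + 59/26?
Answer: 91583/1794 ≈ 51.050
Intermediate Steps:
N(T, R) = 5 + 3*T
x = 5293/1794 (x = 47*(1/69) + 59*(1/26) = 47/69 + 59/26 = 5293/1794 ≈ 2.9504)
z = -1 (z = 5 + 3*(-2) = 5 - 6 = -1)
z*(x - 54) = -(5293/1794 - 54) = -1*(-91583/1794) = 91583/1794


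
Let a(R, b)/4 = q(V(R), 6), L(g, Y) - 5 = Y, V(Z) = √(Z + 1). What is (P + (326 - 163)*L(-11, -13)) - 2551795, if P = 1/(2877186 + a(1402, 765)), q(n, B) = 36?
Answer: -7346108345669/2877330 ≈ -2.5531e+6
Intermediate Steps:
V(Z) = √(1 + Z)
L(g, Y) = 5 + Y
a(R, b) = 144 (a(R, b) = 4*36 = 144)
P = 1/2877330 (P = 1/(2877186 + 144) = 1/2877330 ≈ 3.4754e-7)
(P + (326 - 163)*L(-11, -13)) - 2551795 = (1/2877330 + (326 - 163)*(5 - 13)) - 2551795 = (1/2877330 + 163*(-8)) - 2551795 = (1/2877330 - 1304) - 2551795 = -3752038319/2877330 - 2551795 = -7346108345669/2877330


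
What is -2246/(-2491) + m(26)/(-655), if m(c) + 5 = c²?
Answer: -200331/1631605 ≈ -0.12278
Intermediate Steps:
m(c) = -5 + c²
-2246/(-2491) + m(26)/(-655) = -2246/(-2491) + (-5 + 26²)/(-655) = -2246*(-1/2491) + (-5 + 676)*(-1/655) = 2246/2491 + 671*(-1/655) = 2246/2491 - 671/655 = -200331/1631605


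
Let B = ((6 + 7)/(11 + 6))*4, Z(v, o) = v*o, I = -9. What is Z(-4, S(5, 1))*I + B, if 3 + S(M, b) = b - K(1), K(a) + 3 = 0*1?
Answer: 664/17 ≈ 39.059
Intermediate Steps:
K(a) = -3 (K(a) = -3 + 0*1 = -3 + 0 = -3)
S(M, b) = b (S(M, b) = -3 + (b - 1*(-3)) = -3 + (b + 3) = -3 + (3 + b) = b)
Z(v, o) = o*v
B = 52/17 (B = (13/17)*4 = 52/17 ≈ 3.0588)
Z(-4, S(5, 1))*I + B = (1*(-4))*(-9) + 52/17 = -4*(-9) + 52/17 = 36 + 52/17 = 664/17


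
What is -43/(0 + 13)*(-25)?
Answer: 1075/13 ≈ 82.692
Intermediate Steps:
-43/(0 + 13)*(-25) = -43/13*(-25) = 1075/13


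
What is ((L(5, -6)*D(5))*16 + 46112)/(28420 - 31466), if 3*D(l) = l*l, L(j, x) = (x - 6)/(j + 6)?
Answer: -252816/16753 ≈ -15.091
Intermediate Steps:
L(j, x) = (-6 + x)/(6 + j)
D(l) = l²/3 (D(l) = (l*l)/3 = l²/3)
((L(5, -6)*D(5))*16 + 46112)/(28420 - 31466) = ((((-6 - 6)/(6 + 5))*((⅓)*5²))*16 + 46112)/(28420 - 31466) = (((-12/11)*((⅓)*25))*16 + 46112)/(-3046) = ((((1/11)*(-12))*(25/3))*16 + 46112)*(-1/3046) = (-12/11*25/3*16 + 46112)*(-1/3046) = (-100/11*16 + 46112)*(-1/3046) = (-1600/11 + 46112)*(-1/3046) = (505632/11)*(-1/3046) = -252816/16753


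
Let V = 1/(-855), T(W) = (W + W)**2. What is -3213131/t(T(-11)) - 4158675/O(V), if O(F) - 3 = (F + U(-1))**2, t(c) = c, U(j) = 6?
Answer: -195372436329787/1724232818 ≈ -1.1331e+5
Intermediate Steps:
T(W) = 4*W**2 (T(W) = (2*W)**2 = 4*W**2)
V = -1/855 ≈ -0.0011696
O(F) = 3 + (6 + F)**2 (O(F) = 3 + (F + 6)**2 = 3 + (6 + F)**2)
-3213131/t(T(-11)) - 4158675/O(V) = -3213131/(4*(-11)**2) - 4158675/(3 + (6 - 1/855)**2) = -3213131/(4*121) - 4158675/(3 + (5129/855)**2) = -3213131/484 - 4158675/(3 + 26306641/731025) = -3213131*1/484 - 4158675/28499716/731025 = -3213131/484 - 4158675*731025/28499716 = -3213131/484 - 3040095391875/28499716 = -195372436329787/1724232818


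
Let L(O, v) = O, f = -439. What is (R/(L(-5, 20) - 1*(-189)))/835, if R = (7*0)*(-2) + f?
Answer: -439/153640 ≈ -0.0028573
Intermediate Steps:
R = -439 (R = (7*0)*(-2) - 439 = 0*(-2) - 439 = 0 - 439 = -439)
(R/(L(-5, 20) - 1*(-189)))/835 = -439/(-5 - 1*(-189))/835 = -439/(-5 + 189)*(1/835) = -439/184*(1/835) = -439*1/184*(1/835) = -439/184*1/835 = -439/153640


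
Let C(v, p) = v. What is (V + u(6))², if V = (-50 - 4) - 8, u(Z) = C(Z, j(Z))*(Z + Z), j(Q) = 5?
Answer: 100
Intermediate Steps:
u(Z) = 2*Z² (u(Z) = Z*(Z + Z) = Z*(2*Z) = 2*Z²)
V = -62 (V = -54 - 8 = -62)
(V + u(6))² = (-62 + 2*6²)² = (-62 + 2*36)² = (-62 + 72)² = 10² = 100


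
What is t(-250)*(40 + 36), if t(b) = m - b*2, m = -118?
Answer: 29032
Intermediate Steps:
t(b) = -118 - 2*b (t(b) = -118 - b*2 = -118 - 2*b)
t(-250)*(40 + 36) = (-118 - 2*(-250))*(40 + 36) = (-118 + 500)*76 = 382*76 = 29032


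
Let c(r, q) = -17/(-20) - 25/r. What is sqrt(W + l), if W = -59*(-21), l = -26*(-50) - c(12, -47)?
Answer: sqrt(2286210)/30 ≈ 50.401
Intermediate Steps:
c(r, q) = 17/20 - 25/r (c(r, q) = -17*(-1/20) - 25/r = 17/20 - 25/r)
l = 39037/30 (l = -26*(-50) - (17/20 - 25/12) = 1300 - (17/20 - 25*1/12) = 1300 - (17/20 - 25/12) = 1300 - 1*(-37/30) = 1300 + 37/30 = 39037/30 ≈ 1301.2)
W = 1239
sqrt(W + l) = sqrt(1239 + 39037/30) = sqrt(76207/30) = sqrt(2286210)/30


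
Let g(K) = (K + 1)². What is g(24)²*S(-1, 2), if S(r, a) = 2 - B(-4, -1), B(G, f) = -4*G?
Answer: -5468750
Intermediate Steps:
g(K) = (1 + K)²
S(r, a) = -14 (S(r, a) = 2 - (-4)*(-4) = 2 - 1*16 = 2 - 16 = -14)
g(24)²*S(-1, 2) = ((1 + 24)²)²*(-14) = (25²)²*(-14) = 625²*(-14) = 390625*(-14) = -5468750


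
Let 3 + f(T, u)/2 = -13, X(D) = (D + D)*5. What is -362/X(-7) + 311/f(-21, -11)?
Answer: -5093/1120 ≈ -4.5473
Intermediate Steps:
X(D) = 10*D (X(D) = (2*D)*5 = 10*D)
f(T, u) = -32 (f(T, u) = -6 + 2*(-13) = -6 - 26 = -32)
-362/X(-7) + 311/f(-21, -11) = -362/(10*(-7)) + 311/(-32) = -362/(-70) + 311*(-1/32) = -362*(-1/70) - 311/32 = 181/35 - 311/32 = -5093/1120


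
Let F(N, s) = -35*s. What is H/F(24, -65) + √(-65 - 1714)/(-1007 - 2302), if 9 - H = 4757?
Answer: -4748/2275 - I*√1779/3309 ≈ -2.087 - 0.012747*I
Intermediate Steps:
H = -4748 (H = 9 - 1*4757 = 9 - 4757 = -4748)
H/F(24, -65) + √(-65 - 1714)/(-1007 - 2302) = -4748/((-35*(-65))) + √(-65 - 1714)/(-1007 - 2302) = -4748/2275 + √(-1779)/(-3309) = -4748*1/2275 + (I*√1779)*(-1/3309) = -4748/2275 - I*√1779/3309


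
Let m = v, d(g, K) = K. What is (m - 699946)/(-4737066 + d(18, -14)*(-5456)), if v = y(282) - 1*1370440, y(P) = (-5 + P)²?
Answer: 1993657/4660682 ≈ 0.42776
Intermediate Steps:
v = -1293711 (v = (-5 + 282)² - 1*1370440 = 277² - 1370440 = 76729 - 1370440 = -1293711)
m = -1293711
(m - 699946)/(-4737066 + d(18, -14)*(-5456)) = (-1293711 - 699946)/(-4737066 - 14*(-5456)) = -1993657/(-4737066 + 76384) = -1993657/(-4660682) = -1993657*(-1/4660682) = 1993657/4660682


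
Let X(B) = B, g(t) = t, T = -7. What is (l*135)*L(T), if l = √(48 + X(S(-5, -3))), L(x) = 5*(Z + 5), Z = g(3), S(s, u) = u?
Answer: 16200*√5 ≈ 36224.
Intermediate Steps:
Z = 3
L(x) = 40 (L(x) = 5*(3 + 5) = 5*8 = 40)
l = 3*√5 (l = √(48 - 3) = √45 = 3*√5 ≈ 6.7082)
(l*135)*L(T) = ((3*√5)*135)*40 = (405*√5)*40 = 16200*√5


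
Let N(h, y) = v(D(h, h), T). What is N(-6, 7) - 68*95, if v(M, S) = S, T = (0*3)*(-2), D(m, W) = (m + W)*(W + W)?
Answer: -6460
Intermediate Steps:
D(m, W) = 2*W*(W + m) (D(m, W) = (W + m)*(2*W) = 2*W*(W + m))
T = 0 (T = 0*(-2) = 0)
N(h, y) = 0
N(-6, 7) - 68*95 = 0 - 68*95 = 0 - 6460 = -6460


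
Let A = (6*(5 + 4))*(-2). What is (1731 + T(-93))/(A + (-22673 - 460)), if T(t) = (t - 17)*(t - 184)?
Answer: -32201/23241 ≈ -1.3855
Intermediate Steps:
A = -108 (A = (6*9)*(-2) = 54*(-2) = -108)
T(t) = (-184 + t)*(-17 + t) (T(t) = (-17 + t)*(-184 + t) = (-184 + t)*(-17 + t))
(1731 + T(-93))/(A + (-22673 - 460)) = (1731 + (3128 + (-93)² - 201*(-93)))/(-108 + (-22673 - 460)) = (1731 + (3128 + 8649 + 18693))/(-108 - 23133) = (1731 + 30470)/(-23241) = 32201*(-1/23241) = -32201/23241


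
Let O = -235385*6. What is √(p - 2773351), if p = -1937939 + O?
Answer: 540*I*√21 ≈ 2474.6*I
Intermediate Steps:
O = -1412310
p = -3350249 (p = -1937939 - 1412310 = -3350249)
√(p - 2773351) = √(-3350249 - 2773351) = √(-6123600) = 540*I*√21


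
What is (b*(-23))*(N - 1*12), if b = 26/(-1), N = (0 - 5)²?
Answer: 7774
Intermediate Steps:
N = 25 (N = (-5)² = 25)
b = -26 (b = 26*(-1) = -26)
(b*(-23))*(N - 1*12) = (-26*(-23))*(25 - 1*12) = 598*(25 - 12) = 598*13 = 7774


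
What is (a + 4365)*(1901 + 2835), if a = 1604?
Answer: 28269184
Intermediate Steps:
(a + 4365)*(1901 + 2835) = (1604 + 4365)*(1901 + 2835) = 5969*4736 = 28269184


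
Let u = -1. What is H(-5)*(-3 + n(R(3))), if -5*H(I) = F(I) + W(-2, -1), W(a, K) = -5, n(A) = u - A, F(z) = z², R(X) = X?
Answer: 28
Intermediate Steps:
n(A) = -1 - A
H(I) = 1 - I²/5 (H(I) = -(I² - 5)/5 = -(-5 + I²)/5 = 1 - I²/5)
H(-5)*(-3 + n(R(3))) = (1 - ⅕*(-5)²)*(-3 + (-1 - 1*3)) = (1 - ⅕*25)*(-3 + (-1 - 3)) = (1 - 5)*(-3 - 4) = -4*(-7) = 28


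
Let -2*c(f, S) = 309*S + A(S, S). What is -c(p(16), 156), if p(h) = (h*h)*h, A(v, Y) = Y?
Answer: 24180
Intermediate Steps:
p(h) = h**3 (p(h) = h**2*h = h**3)
c(f, S) = -155*S (c(f, S) = -(309*S + S)/2 = -155*S)
-c(p(16), 156) = -(-155)*156 = -1*(-24180) = 24180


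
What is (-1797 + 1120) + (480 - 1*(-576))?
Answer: 379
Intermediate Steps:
(-1797 + 1120) + (480 - 1*(-576)) = -677 + (480 + 576) = -677 + 1056 = 379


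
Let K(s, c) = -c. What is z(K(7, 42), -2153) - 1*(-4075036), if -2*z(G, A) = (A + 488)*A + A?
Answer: 2283740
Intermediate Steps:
z(G, A) = -A/2 - A*(488 + A)/2 (z(G, A) = -((A + 488)*A + A)/2 = -((488 + A)*A + A)/2 = -(A*(488 + A) + A)/2 = -(A + A*(488 + A))/2 = -A/2 - A*(488 + A)/2)
z(K(7, 42), -2153) - 1*(-4075036) = -½*(-2153)*(489 - 2153) - 1*(-4075036) = -½*(-2153)*(-1664) + 4075036 = -1791296 + 4075036 = 2283740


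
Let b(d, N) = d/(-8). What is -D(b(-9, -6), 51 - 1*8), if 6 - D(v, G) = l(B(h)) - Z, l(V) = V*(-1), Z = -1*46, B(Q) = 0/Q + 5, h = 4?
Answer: 35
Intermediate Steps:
B(Q) = 5 (B(Q) = 0 + 5 = 5)
Z = -46
b(d, N) = -d/8 (b(d, N) = d*(-⅛) = -d/8)
l(V) = -V
D(v, G) = -35 (D(v, G) = 6 - (-1*5 - 1*(-46)) = 6 - (-5 + 46) = 6 - 1*41 = 6 - 41 = -35)
-D(b(-9, -6), 51 - 1*8) = -1*(-35) = 35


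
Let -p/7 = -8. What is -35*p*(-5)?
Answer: 9800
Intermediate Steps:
p = 56 (p = -7*(-8) = 56)
-35*p*(-5) = -35*56*(-5) = -1960*(-5) = 9800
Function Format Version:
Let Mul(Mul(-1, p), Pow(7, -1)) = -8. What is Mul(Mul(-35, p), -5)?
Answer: 9800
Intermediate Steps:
p = 56 (p = Mul(-7, -8) = 56)
Mul(Mul(-35, p), -5) = Mul(Mul(-35, 56), -5) = Mul(-1960, -5) = 9800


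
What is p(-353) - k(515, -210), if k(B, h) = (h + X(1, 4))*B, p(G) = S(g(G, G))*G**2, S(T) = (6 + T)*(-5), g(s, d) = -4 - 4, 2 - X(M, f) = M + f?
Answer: 1355785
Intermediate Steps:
X(M, f) = 2 - M - f (X(M, f) = 2 - (M + f) = 2 + (-M - f) = 2 - M - f)
g(s, d) = -8
S(T) = -30 - 5*T
p(G) = 10*G**2 (p(G) = (-30 - 5*(-8))*G**2 = (-30 + 40)*G**2 = 10*G**2)
k(B, h) = B*(-3 + h) (k(B, h) = (h + (2 - 1*1 - 1*4))*B = (h + (2 - 1 - 4))*B = (h - 3)*B = (-3 + h)*B = B*(-3 + h))
p(-353) - k(515, -210) = 10*(-353)**2 - 515*(-3 - 210) = 10*124609 - 515*(-213) = 1246090 - 1*(-109695) = 1246090 + 109695 = 1355785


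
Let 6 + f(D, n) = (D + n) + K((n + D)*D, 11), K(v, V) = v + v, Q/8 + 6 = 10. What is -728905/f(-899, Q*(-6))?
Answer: -728905/1960521 ≈ -0.37179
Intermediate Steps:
Q = 32 (Q = -48 + 8*10 = -48 + 80 = 32)
K(v, V) = 2*v
f(D, n) = -6 + D + n + 2*D*(D + n) (f(D, n) = -6 + ((D + n) + 2*((n + D)*D)) = -6 + ((D + n) + 2*((D + n)*D)) = -6 + ((D + n) + 2*(D*(D + n))) = -6 + ((D + n) + 2*D*(D + n)) = -6 + (D + n + 2*D*(D + n)) = -6 + D + n + 2*D*(D + n))
-728905/f(-899, Q*(-6)) = -728905/(-6 - 899 + 32*(-6) + 2*(-899)*(-899 + 32*(-6))) = -728905/(-6 - 899 - 192 + 2*(-899)*(-899 - 192)) = -728905/(-6 - 899 - 192 + 2*(-899)*(-1091)) = -728905/(-6 - 899 - 192 + 1961618) = -728905/1960521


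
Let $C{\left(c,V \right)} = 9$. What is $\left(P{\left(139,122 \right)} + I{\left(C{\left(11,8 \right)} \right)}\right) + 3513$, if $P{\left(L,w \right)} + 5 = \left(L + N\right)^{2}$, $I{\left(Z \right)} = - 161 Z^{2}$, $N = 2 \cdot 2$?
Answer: $10916$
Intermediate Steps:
$N = 4$
$P{\left(L,w \right)} = -5 + \left(4 + L\right)^{2}$ ($P{\left(L,w \right)} = -5 + \left(L + 4\right)^{2} = -5 + \left(4 + L\right)^{2}$)
$\left(P{\left(139,122 \right)} + I{\left(C{\left(11,8 \right)} \right)}\right) + 3513 = \left(\left(-5 + \left(4 + 139\right)^{2}\right) - 161 \cdot 9^{2}\right) + 3513 = \left(\left(-5 + 143^{2}\right) - 13041\right) + 3513 = \left(\left(-5 + 20449\right) - 13041\right) + 3513 = \left(20444 - 13041\right) + 3513 = 7403 + 3513 = 10916$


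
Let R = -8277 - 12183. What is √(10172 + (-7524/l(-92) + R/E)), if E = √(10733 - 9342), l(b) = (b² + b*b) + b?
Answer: √(38739755259221627 - 56020644562740*√1391)/1951573 ≈ 98.097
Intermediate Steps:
l(b) = b + 2*b² (l(b) = (b² + b²) + b = 2*b² + b = b + 2*b²)
R = -20460
E = √1391 ≈ 37.296
√(10172 + (-7524/l(-92) + R/E)) = √(10172 + (-7524*(-1/(92*(1 + 2*(-92)))) - 20460*√1391/1391)) = √(10172 + (-7524*(-1/(92*(1 - 184))) - 20460*√1391/1391)) = √(10172 + (-7524/((-92*(-183))) - 20460*√1391/1391)) = √(10172 + (-7524/16836 - 20460*√1391/1391)) = √(10172 + (-7524*1/16836 - 20460*√1391/1391)) = √(10172 + (-627/1403 - 20460*√1391/1391)) = √(14270689/1403 - 20460*√1391/1391)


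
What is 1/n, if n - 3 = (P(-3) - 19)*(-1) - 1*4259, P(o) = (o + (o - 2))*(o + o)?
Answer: -1/4285 ≈ -0.00023337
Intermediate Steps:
P(o) = 2*o*(-2 + 2*o) (P(o) = (o + (-2 + o))*(2*o) = (-2 + 2*o)*(2*o) = 2*o*(-2 + 2*o))
n = -4285 (n = 3 + ((4*(-3)*(-1 - 3) - 19)*(-1) - 1*4259) = 3 + ((4*(-3)*(-4) - 19)*(-1) - 4259) = 3 + ((48 - 19)*(-1) - 4259) = 3 + (29*(-1) - 4259) = 3 + (-29 - 4259) = 3 - 4288 = -4285)
1/n = 1/(-4285) = -1/4285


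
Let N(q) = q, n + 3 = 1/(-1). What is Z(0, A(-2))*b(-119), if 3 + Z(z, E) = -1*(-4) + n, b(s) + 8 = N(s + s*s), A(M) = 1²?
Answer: -42102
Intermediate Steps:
A(M) = 1
n = -4 (n = -3 + 1/(-1) = -3 - 1 = -4)
b(s) = -8 + s + s² (b(s) = -8 + (s + s*s) = -8 + (s + s²) = -8 + s + s²)
Z(z, E) = -3 (Z(z, E) = -3 + (-1*(-4) - 4) = -3 + (4 - 4) = -3 + 0 = -3)
Z(0, A(-2))*b(-119) = -3*(-8 - 119*(1 - 119)) = -3*(-8 - 119*(-118)) = -3*(-8 + 14042) = -3*14034 = -42102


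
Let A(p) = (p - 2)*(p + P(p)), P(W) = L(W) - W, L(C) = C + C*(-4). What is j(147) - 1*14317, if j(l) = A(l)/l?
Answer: -14752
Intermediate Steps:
L(C) = -3*C (L(C) = C - 4*C = -3*C)
P(W) = -4*W (P(W) = -3*W - W = -4*W)
A(p) = -3*p*(-2 + p) (A(p) = (p - 2)*(p - 4*p) = (-2 + p)*(-3*p) = -3*p*(-2 + p))
j(l) = 6 - 3*l (j(l) = (3*l*(2 - l))/l = 6 - 3*l)
j(147) - 1*14317 = (6 - 3*147) - 1*14317 = (6 - 441) - 14317 = -435 - 14317 = -14752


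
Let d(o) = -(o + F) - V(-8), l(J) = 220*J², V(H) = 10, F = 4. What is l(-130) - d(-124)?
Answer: 3717890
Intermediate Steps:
d(o) = -14 - o (d(o) = -(o + 4) - 1*10 = -(4 + o) - 10 = (-4 - o) - 10 = -14 - o)
l(-130) - d(-124) = 220*(-130)² - (-14 - 1*(-124)) = 220*16900 - (-14 + 124) = 3718000 - 1*110 = 3718000 - 110 = 3717890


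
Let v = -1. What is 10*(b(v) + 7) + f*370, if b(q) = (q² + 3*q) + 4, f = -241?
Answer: -89080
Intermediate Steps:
b(q) = 4 + q² + 3*q
10*(b(v) + 7) + f*370 = 10*((4 + (-1)² + 3*(-1)) + 7) - 241*370 = 10*((4 + 1 - 3) + 7) - 89170 = 10*(2 + 7) - 89170 = 10*9 - 89170 = 90 - 89170 = -89080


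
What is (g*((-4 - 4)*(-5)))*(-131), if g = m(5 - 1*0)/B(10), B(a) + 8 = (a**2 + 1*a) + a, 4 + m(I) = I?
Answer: -655/14 ≈ -46.786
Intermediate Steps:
m(I) = -4 + I
B(a) = -8 + a**2 + 2*a (B(a) = -8 + ((a**2 + 1*a) + a) = -8 + ((a**2 + a) + a) = -8 + ((a + a**2) + a) = -8 + (a**2 + 2*a) = -8 + a**2 + 2*a)
g = 1/112 (g = (-4 + (5 - 1*0))/(-8 + 10**2 + 2*10) = (-4 + (5 + 0))/(-8 + 100 + 20) = (-4 + 5)/112 = 1*(1/112) = 1/112 ≈ 0.0089286)
(g*((-4 - 4)*(-5)))*(-131) = (((-4 - 4)*(-5))/112)*(-131) = ((-8*(-5))/112)*(-131) = ((1/112)*40)*(-131) = (5/14)*(-131) = -655/14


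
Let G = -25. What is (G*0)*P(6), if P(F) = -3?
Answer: 0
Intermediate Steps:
(G*0)*P(6) = -25*0*(-3) = 0*(-3) = 0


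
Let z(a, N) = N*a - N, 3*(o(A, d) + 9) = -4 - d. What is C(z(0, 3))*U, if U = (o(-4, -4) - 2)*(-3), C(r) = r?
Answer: -99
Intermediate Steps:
o(A, d) = -31/3 - d/3 (o(A, d) = -9 + (-4 - d)/3 = -9 + (-4/3 - d/3) = -31/3 - d/3)
z(a, N) = -N + N*a
U = 33 (U = ((-31/3 - 1/3*(-4)) - 2)*(-3) = ((-31/3 + 4/3) - 2)*(-3) = (-9 - 2)*(-3) = -11*(-3) = 33)
C(z(0, 3))*U = (3*(-1 + 0))*33 = (3*(-1))*33 = -3*33 = -99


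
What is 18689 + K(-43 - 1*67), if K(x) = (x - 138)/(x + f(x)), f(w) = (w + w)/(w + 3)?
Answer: 107942243/5775 ≈ 18691.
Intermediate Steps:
f(w) = 2*w/(3 + w) (f(w) = (2*w)/(3 + w) = 2*w/(3 + w))
K(x) = (-138 + x)/(x + 2*x/(3 + x)) (K(x) = (x - 138)/(x + 2*x/(3 + x)) = (-138 + x)/(x + 2*x/(3 + x)))
18689 + K(-43 - 1*67) = 18689 + (-138 + (-43 - 1*67))*(3 + (-43 - 1*67))/((-43 - 1*67)*(5 + (-43 - 1*67))) = 18689 + (-138 + (-43 - 67))*(3 + (-43 - 67))/((-43 - 67)*(5 + (-43 - 67))) = 18689 + (-138 - 110)*(3 - 110)/((-110)*(5 - 110)) = 18689 - 1/110*(-248)*(-107)/(-105) = 18689 - 1/110*(-1/105)*(-248)*(-107) = 18689 + 13268/5775 = 107942243/5775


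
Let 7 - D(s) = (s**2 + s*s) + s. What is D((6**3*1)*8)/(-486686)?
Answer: 5973689/486686 ≈ 12.274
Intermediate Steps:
D(s) = 7 - s - 2*s**2 (D(s) = 7 - ((s**2 + s*s) + s) = 7 - ((s**2 + s**2) + s) = 7 - (2*s**2 + s) = 7 - (s + 2*s**2) = 7 + (-s - 2*s**2) = 7 - s - 2*s**2)
D((6**3*1)*8)/(-486686) = (7 - 6**3*1*8 - 2*((6**3*1)*8)**2)/(-486686) = (7 - 216*1*8 - 2*((216*1)*8)**2)*(-1/486686) = (7 - 216*8 - 2*(216*8)**2)*(-1/486686) = (7 - 1*1728 - 2*1728**2)*(-1/486686) = (7 - 1728 - 2*2985984)*(-1/486686) = (7 - 1728 - 5971968)*(-1/486686) = -5973689*(-1/486686) = 5973689/486686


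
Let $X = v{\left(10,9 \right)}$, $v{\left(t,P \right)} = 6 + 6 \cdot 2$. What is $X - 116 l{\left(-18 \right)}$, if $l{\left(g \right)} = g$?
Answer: $2106$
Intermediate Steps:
$v{\left(t,P \right)} = 18$ ($v{\left(t,P \right)} = 6 + 12 = 18$)
$X = 18$
$X - 116 l{\left(-18 \right)} = 18 - -2088 = 18 + 2088 = 2106$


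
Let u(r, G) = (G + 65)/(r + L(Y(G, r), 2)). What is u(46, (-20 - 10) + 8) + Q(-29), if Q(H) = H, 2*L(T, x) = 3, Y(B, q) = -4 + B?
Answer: -2669/95 ≈ -28.095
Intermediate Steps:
L(T, x) = 3/2 (L(T, x) = (½)*3 = 3/2)
u(r, G) = (65 + G)/(3/2 + r) (u(r, G) = (G + 65)/(r + 3/2) = (65 + G)/(3/2 + r))
u(46, (-20 - 10) + 8) + Q(-29) = 2*(65 + ((-20 - 10) + 8))/(3 + 2*46) - 29 = 2*(65 + (-30 + 8))/(3 + 92) - 29 = 2*(65 - 22)/95 - 29 = 2*(1/95)*43 - 29 = 86/95 - 29 = -2669/95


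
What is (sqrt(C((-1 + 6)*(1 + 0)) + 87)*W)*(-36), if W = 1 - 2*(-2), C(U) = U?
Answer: -360*sqrt(23) ≈ -1726.5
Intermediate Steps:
W = 5 (W = 1 + 4 = 5)
(sqrt(C((-1 + 6)*(1 + 0)) + 87)*W)*(-36) = (sqrt((-1 + 6)*(1 + 0) + 87)*5)*(-36) = (sqrt(5*1 + 87)*5)*(-36) = (sqrt(5 + 87)*5)*(-36) = (sqrt(92)*5)*(-36) = ((2*sqrt(23))*5)*(-36) = (10*sqrt(23))*(-36) = -360*sqrt(23)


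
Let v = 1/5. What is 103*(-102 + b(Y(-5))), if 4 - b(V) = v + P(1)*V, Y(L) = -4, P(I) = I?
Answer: -48513/5 ≈ -9702.6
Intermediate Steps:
v = 1/5 ≈ 0.20000
b(V) = 19/5 - V (b(V) = 4 - (1/5 + 1*V) = 4 - (1/5 + V) = 4 + (-1/5 - V) = 19/5 - V)
103*(-102 + b(Y(-5))) = 103*(-102 + (19/5 - 1*(-4))) = 103*(-102 + (19/5 + 4)) = 103*(-102 + 39/5) = 103*(-471/5) = -48513/5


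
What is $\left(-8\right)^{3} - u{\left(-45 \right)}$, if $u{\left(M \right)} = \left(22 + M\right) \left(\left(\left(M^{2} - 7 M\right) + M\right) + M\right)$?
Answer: $51238$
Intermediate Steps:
$u{\left(M \right)} = \left(22 + M\right) \left(M^{2} - 5 M\right)$ ($u{\left(M \right)} = \left(22 + M\right) \left(\left(M^{2} - 6 M\right) + M\right) = \left(22 + M\right) \left(M^{2} - 5 M\right)$)
$\left(-8\right)^{3} - u{\left(-45 \right)} = \left(-8\right)^{3} - - 45 \left(-110 + \left(-45\right)^{2} + 17 \left(-45\right)\right) = -512 - - 45 \left(-110 + 2025 - 765\right) = -512 - \left(-45\right) 1150 = -512 - -51750 = -512 + 51750 = 51238$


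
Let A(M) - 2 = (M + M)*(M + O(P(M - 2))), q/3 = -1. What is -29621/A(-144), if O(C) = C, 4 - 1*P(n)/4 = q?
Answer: -29621/33410 ≈ -0.88659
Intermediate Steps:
q = -3 (q = 3*(-1) = -3)
P(n) = 28 (P(n) = 16 - 4*(-3) = 16 + 12 = 28)
A(M) = 2 + 2*M*(28 + M) (A(M) = 2 + (M + M)*(M + 28) = 2 + (2*M)*(28 + M) = 2 + 2*M*(28 + M))
-29621/A(-144) = -29621/(2 + 2*(-144)**2 + 56*(-144)) = -29621/(2 + 2*20736 - 8064) = -29621/(2 + 41472 - 8064) = -29621/33410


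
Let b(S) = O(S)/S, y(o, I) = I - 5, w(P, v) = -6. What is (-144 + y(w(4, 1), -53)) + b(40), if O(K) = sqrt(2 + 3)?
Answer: -202 + sqrt(5)/40 ≈ -201.94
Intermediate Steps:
y(o, I) = -5 + I
O(K) = sqrt(5)
b(S) = sqrt(5)/S
(-144 + y(w(4, 1), -53)) + b(40) = (-144 + (-5 - 53)) + sqrt(5)/40 = (-144 - 58) + sqrt(5)*(1/40) = -202 + sqrt(5)/40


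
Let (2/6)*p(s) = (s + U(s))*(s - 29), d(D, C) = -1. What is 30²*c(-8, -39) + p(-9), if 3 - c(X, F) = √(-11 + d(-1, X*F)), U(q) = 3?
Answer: 3384 - 1800*I*√3 ≈ 3384.0 - 3117.7*I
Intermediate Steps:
c(X, F) = 3 - 2*I*√3 (c(X, F) = 3 - √(-11 - 1) = 3 - √(-12) = 3 - 2*I*√3)
p(s) = 3*(-29 + s)*(3 + s) (p(s) = 3*((s + 3)*(s - 29)) = 3*((3 + s)*(-29 + s)) = 3*((-29 + s)*(3 + s)) = 3*(-29 + s)*(3 + s))
30²*c(-8, -39) + p(-9) = 30²*(3 - 2*I*√3) + (-261 - 78*(-9) + 3*(-9)²) = 900*(3 - 2*I*√3) + (-261 + 702 + 3*81) = (2700 - 1800*I*√3) + (-261 + 702 + 243) = (2700 - 1800*I*√3) + 684 = 3384 - 1800*I*√3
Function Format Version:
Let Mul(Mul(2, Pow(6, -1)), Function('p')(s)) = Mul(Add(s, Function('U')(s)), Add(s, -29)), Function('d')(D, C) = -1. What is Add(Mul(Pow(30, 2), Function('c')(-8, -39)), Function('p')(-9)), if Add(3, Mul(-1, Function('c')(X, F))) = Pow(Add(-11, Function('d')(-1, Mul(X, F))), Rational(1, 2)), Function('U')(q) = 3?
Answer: Add(3384, Mul(-1800, I, Pow(3, Rational(1, 2)))) ≈ Add(3384.0, Mul(-3117.7, I))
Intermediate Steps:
Function('c')(X, F) = Add(3, Mul(-2, I, Pow(3, Rational(1, 2)))) (Function('c')(X, F) = Add(3, Mul(-1, Pow(Add(-11, -1), Rational(1, 2)))) = Add(3, Mul(-1, Pow(-12, Rational(1, 2)))) = Add(3, Mul(-1, Mul(2, I, Pow(3, Rational(1, 2))))) = Add(3, Mul(-2, I, Pow(3, Rational(1, 2)))))
Function('p')(s) = Mul(3, Add(-29, s), Add(3, s)) (Function('p')(s) = Mul(3, Mul(Add(s, 3), Add(s, -29))) = Mul(3, Mul(Add(3, s), Add(-29, s))) = Mul(3, Mul(Add(-29, s), Add(3, s))) = Mul(3, Add(-29, s), Add(3, s)))
Add(Mul(Pow(30, 2), Function('c')(-8, -39)), Function('p')(-9)) = Add(Mul(Pow(30, 2), Add(3, Mul(-2, I, Pow(3, Rational(1, 2))))), Add(-261, Mul(-78, -9), Mul(3, Pow(-9, 2)))) = Add(Mul(900, Add(3, Mul(-2, I, Pow(3, Rational(1, 2))))), Add(-261, 702, Mul(3, 81))) = Add(Add(2700, Mul(-1800, I, Pow(3, Rational(1, 2)))), Add(-261, 702, 243)) = Add(Add(2700, Mul(-1800, I, Pow(3, Rational(1, 2)))), 684) = Add(3384, Mul(-1800, I, Pow(3, Rational(1, 2))))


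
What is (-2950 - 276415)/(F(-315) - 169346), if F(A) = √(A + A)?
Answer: 23654672645/14339034173 + 838095*I*√70/28678068346 ≈ 1.6497 + 0.00024451*I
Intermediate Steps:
F(A) = √2*√A (F(A) = √(2*A) = √2*√A)
(-2950 - 276415)/(F(-315) - 169346) = (-2950 - 276415)/(√2*√(-315) - 169346) = -279365/(√2*(3*I*√35) - 169346) = -279365/(3*I*√70 - 169346) = -279365/(-169346 + 3*I*√70)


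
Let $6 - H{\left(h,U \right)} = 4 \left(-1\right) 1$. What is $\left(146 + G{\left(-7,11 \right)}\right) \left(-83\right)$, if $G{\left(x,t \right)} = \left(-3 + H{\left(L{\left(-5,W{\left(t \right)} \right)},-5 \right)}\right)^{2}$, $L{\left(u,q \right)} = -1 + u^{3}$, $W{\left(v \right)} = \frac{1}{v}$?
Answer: $-16185$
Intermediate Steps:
$H{\left(h,U \right)} = 10$ ($H{\left(h,U \right)} = 6 - 4 \left(-1\right) 1 = 6 - \left(-4\right) 1 = 6 - -4 = 6 + 4 = 10$)
$G{\left(x,t \right)} = 49$ ($G{\left(x,t \right)} = \left(-3 + 10\right)^{2} = 7^{2} = 49$)
$\left(146 + G{\left(-7,11 \right)}\right) \left(-83\right) = \left(146 + 49\right) \left(-83\right) = 195 \left(-83\right) = -16185$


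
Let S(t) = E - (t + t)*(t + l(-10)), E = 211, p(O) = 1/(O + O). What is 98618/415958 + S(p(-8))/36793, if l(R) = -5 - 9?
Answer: 237791234293/979477932416 ≈ 0.24277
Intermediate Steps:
l(R) = -14
p(O) = 1/(2*O)
S(t) = 211 - 2*t*(-14 + t) (S(t) = 211 - (t + t)*(t - 14) = 211 - 2*t*(-14 + t))
98618/415958 + S(p(-8))/36793 = 98618/415958 + (211 - 2*((½)/(-8))² + 28*((½)/(-8)))/36793 = 98618*(1/415958) + (211 - 2*((½)*(-⅛))² + 28*((½)*(-⅛)))*(1/36793) = 49309/207979 + (211 - 2*(-1/16)² + 28*(-1/16))*(1/36793) = 49309/207979 + (211 - 2*1/256 - 7/4)*(1/36793) = 49309/207979 + (211 - 1/128 - 7/4)*(1/36793) = 49309/207979 + (26783/128)*(1/36793) = 49309/207979 + 26783/4709504 = 237791234293/979477932416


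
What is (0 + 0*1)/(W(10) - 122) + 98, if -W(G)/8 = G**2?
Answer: 98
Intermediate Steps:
W(G) = -8*G**2
(0 + 0*1)/(W(10) - 122) + 98 = (0 + 0*1)/(-8*10**2 - 122) + 98 = (0 + 0)/(-8*100 - 122) + 98 = 0/(-800 - 122) + 98 = 0/(-922) + 98 = -1/922*0 + 98 = 0 + 98 = 98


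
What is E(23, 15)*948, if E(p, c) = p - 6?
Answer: 16116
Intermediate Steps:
E(p, c) = -6 + p
E(23, 15)*948 = (-6 + 23)*948 = 17*948 = 16116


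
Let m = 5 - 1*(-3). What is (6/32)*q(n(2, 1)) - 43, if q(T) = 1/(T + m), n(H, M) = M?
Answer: -2063/48 ≈ -42.979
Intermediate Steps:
m = 8 (m = 5 + 3 = 8)
q(T) = 1/(8 + T) (q(T) = 1/(T + 8) = 1/(8 + T))
(6/32)*q(n(2, 1)) - 43 = (6/32)/(8 + 1) - 43 = (6*(1/32))/9 - 43 = (3/16)*(1/9) - 43 = 1/48 - 43 = -2063/48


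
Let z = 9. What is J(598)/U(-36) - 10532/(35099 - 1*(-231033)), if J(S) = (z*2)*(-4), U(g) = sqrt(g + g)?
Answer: -2633/66533 + 6*I*sqrt(2) ≈ -0.039574 + 8.4853*I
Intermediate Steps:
U(g) = sqrt(2)*sqrt(g) (U(g) = sqrt(2*g) = sqrt(2)*sqrt(g))
J(S) = -72 (J(S) = (9*2)*(-4) = 18*(-4) = -72)
J(598)/U(-36) - 10532/(35099 - 1*(-231033)) = -72*(-I*sqrt(2)/12) - 10532/(35099 - 1*(-231033)) = -72*(-I*sqrt(2)/12) - 10532/(35099 + 231033) = -72*(-I*sqrt(2)/12) - 10532/266132 = -(-6)*I*sqrt(2) - 10532*1/266132 = 6*I*sqrt(2) - 2633/66533 = -2633/66533 + 6*I*sqrt(2)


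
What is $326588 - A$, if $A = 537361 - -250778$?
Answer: $-461551$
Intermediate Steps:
$A = 788139$ ($A = 537361 + 250778 = 788139$)
$326588 - A = 326588 - 788139 = -461551$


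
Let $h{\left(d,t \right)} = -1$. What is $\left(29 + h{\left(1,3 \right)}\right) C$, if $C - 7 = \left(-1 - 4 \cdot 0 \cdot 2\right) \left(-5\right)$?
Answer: $336$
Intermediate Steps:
$C = 12$ ($C = 7 + \left(-1 - 4 \cdot 0 \cdot 2\right) \left(-5\right) = 7 + \left(-1 - 0\right) \left(-5\right) = 7 + \left(-1 + 0\right) \left(-5\right) = 7 - -5 = 7 + 5 = 12$)
$\left(29 + h{\left(1,3 \right)}\right) C = \left(29 - 1\right) 12 = 28 \cdot 12 = 336$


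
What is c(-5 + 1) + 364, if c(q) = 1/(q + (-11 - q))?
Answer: 4003/11 ≈ 363.91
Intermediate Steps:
c(q) = -1/11 (c(q) = 1/(-11) = -1/11)
c(-5 + 1) + 364 = -1/11 + 364 = 4003/11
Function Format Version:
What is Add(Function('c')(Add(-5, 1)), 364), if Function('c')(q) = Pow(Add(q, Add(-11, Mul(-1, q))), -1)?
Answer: Rational(4003, 11) ≈ 363.91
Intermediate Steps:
Function('c')(q) = Rational(-1, 11) (Function('c')(q) = Pow(-11, -1) = Rational(-1, 11))
Add(Function('c')(Add(-5, 1)), 364) = Add(Rational(-1, 11), 364) = Rational(4003, 11)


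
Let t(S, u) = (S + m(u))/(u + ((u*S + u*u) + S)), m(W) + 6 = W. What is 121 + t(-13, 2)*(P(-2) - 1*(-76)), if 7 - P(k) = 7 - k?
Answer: 5251/33 ≈ 159.12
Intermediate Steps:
P(k) = k (P(k) = 7 - (7 - k) = 7 + (-7 + k) = k)
m(W) = -6 + W
t(S, u) = (-6 + S + u)/(S + u + u**2 + S*u) (t(S, u) = (S + (-6 + u))/(u + ((u*S + u*u) + S)) = (-6 + S + u)/(u + ((S*u + u**2) + S)) = (-6 + S + u)/(u + ((u**2 + S*u) + S)) = (-6 + S + u)/(u + (S + u**2 + S*u)) = (-6 + S + u)/(S + u + u**2 + S*u))
121 + t(-13, 2)*(P(-2) - 1*(-76)) = 121 + ((-6 - 13 + 2)/(-13 + 2 + 2**2 - 13*2))*(-2 - 1*(-76)) = 121 + (-17/(-13 + 2 + 4 - 26))*(-2 + 76) = 121 + (-17/(-33))*74 = 121 - 1/33*(-17)*74 = 121 + (17/33)*74 = 121 + 1258/33 = 5251/33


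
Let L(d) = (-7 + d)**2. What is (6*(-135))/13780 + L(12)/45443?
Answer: -3646433/62620454 ≈ -0.058231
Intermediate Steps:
(6*(-135))/13780 + L(12)/45443 = (6*(-135))/13780 + (-7 + 12)**2/45443 = -810*1/13780 + 5**2*(1/45443) = -81/1378 + 25*(1/45443) = -81/1378 + 25/45443 = -3646433/62620454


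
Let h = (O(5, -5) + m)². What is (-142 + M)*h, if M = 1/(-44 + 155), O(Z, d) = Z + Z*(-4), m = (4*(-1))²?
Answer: -15761/111 ≈ -141.99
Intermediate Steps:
m = 16 (m = (-4)² = 16)
O(Z, d) = -3*Z (O(Z, d) = Z - 4*Z = -3*Z)
M = 1/111 ≈ 0.0090090
h = 1 (h = (-3*5 + 16)² = (-15 + 16)² = 1² = 1)
(-142 + M)*h = (-142 + 1/111)*1 = -15761/111*1 = -15761/111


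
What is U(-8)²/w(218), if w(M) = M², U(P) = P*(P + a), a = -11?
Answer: 5776/11881 ≈ 0.48615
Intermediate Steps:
U(P) = P*(-11 + P) (U(P) = P*(P - 11) = P*(-11 + P))
U(-8)²/w(218) = (-8*(-11 - 8))²/(218²) = (-8*(-19))²/47524 = 152²*(1/47524) = 23104*(1/47524) = 5776/11881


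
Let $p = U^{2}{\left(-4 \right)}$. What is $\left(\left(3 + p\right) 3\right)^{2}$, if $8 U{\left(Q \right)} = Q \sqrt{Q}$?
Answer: $36$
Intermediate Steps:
$U{\left(Q \right)} = \frac{Q^{\frac{3}{2}}}{8}$ ($U{\left(Q \right)} = \frac{Q \sqrt{Q}}{8} = \frac{Q^{\frac{3}{2}}}{8}$)
$p = -1$ ($p = \left(\frac{\left(-4\right)^{\frac{3}{2}}}{8}\right)^{2} = \left(\frac{\left(-8\right) i}{8}\right)^{2} = \left(- i\right)^{2} = -1$)
$\left(\left(3 + p\right) 3\right)^{2} = \left(\left(3 - 1\right) 3\right)^{2} = \left(2 \cdot 3\right)^{2} = 6^{2} = 36$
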